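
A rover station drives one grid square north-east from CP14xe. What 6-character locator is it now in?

Longitude subsquare x = 23; +1 → 24, wraps to 0 = a, carry into square.
Longitude square 1; +1 → 2.
Latitude subsquare e = 4; +1 → 5 = f.

CP24af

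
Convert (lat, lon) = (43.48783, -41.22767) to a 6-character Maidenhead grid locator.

Add 180° to longitude and 90° to latitude: 138.7723, 133.4878.
Field (20°×10°, letters A–R): 138.7723/20 → 6 → G, 133.4878/10 → 13 → N; chars GN.
Square (2°×1°, digits 0–9): 18.7723/2 → 9, 3.4878/1 → 3; chars 93.
Subsquare (5′×2.5′, letters a–x): 0.7723/0.0833333 → 9 → j, 0.4878/0.0416667 → 11 → l; chars jl.

GN93jl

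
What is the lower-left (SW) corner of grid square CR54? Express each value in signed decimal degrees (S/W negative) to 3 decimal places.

Field C=2, R=17: +2·20° lon, +17·10° lat → SW at lon -140°, lat 80°.
Square 5, 4: +5·2° lon, +4·1° lat → SW at lon -130°, lat 84°.
latitude 84.000, longitude -130.000.

84.000, -130.000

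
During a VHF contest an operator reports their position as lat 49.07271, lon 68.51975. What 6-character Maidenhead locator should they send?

MN49gb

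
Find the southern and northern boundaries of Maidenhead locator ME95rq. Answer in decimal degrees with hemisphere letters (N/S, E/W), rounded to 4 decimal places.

Field M=12, E=4: +12·20° lon, +4·10° lat → SW at lon 60°, lat -50°.
Square 9, 5: +9·2° lon, +5·1° lat → SW at lon 78°, lat -45°.
Subsquare r=17, q=16: +17·0.0833333° lon, +16·0.0416667° lat → SW at lon 79.4167°, lat -44.3333°.
Cell spans 0.0833333° lon × 0.0416667° lat.
south 44.3333° S, north 44.2917° S.

44.3333° S, 44.2917° S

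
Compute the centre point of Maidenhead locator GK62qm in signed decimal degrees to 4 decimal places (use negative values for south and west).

12.5208, -46.6250

Field G=6, K=10: +6·20° lon, +10·10° lat → SW at lon -60°, lat 10°.
Square 6, 2: +6·2° lon, +2·1° lat → SW at lon -48°, lat 12°.
Subsquare q=16, m=12: +16·0.0833333° lon, +12·0.0416667° lat → SW at lon -46.6667°, lat 12.5°.
Cell spans 0.0833333° lon × 0.0416667° lat. Centre is SW corner plus half of each.
latitude 12.5208, longitude -46.6250.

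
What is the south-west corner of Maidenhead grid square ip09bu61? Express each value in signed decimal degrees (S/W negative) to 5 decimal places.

69.83750, -19.86667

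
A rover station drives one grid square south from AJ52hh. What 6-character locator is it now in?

Latitude subsquare h = 7; −1 → 6 = g.
The longitude characters are unchanged.

AJ52hg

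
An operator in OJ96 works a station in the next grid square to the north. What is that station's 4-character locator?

OJ97

Latitude square 6; +1 → 7.
The longitude characters are unchanged.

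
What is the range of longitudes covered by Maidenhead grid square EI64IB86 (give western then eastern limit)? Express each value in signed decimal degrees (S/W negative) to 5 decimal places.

Field E=4, I=8: +4·20° lon, +8·10° lat → SW at lon -100°, lat -10°.
Square 6, 4: +6·2° lon, +4·1° lat → SW at lon -88°, lat -6°.
Subsquare i=8, b=1: +8·0.0833333° lon, +1·0.0416667° lat → SW at lon -87.3333°, lat -5.95833°.
Extended square 8, 6: +8·0.00833333° lon, +6·0.00416667° lat → SW at lon -87.2667°, lat -5.93333°.
Cell spans 0.00833333° lon × 0.00416667° lat.
west -87.26667, east -87.25833.

-87.26667, -87.25833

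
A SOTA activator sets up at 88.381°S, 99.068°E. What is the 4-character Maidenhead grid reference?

Shift to the Maidenhead origin (180°W, 90°S): lon 279.07, lat 1.62.
Field: 279.07/20 → 13 → N, 1.62/10 → 0 → A; chars NA.
Square: 19.07/2 → 9, 1.62/1 → 1; chars 91.

NA91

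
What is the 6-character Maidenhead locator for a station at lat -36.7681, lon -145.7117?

BF73df

Offset from 180°W / 90°S: lon 34.2883°, lat 53.2319°.
Field: lon ⌊34.2883/20⌋ = 1 → B; lat ⌊53.2319/10⌋ = 5 → F.
Square: lon ⌊14.2883/2⌋ = 7; lat ⌊3.2319/1⌋ = 3.
Subsquare: lon ⌊0.2883/0.0833333⌋ = 3 → d; lat ⌊0.2319/0.0416667⌋ = 5 → f.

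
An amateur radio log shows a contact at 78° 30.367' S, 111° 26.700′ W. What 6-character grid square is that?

Add 180° to longitude and 90° to latitude: 68.5550, 11.4939.
Field: lon ⌊68.5550/20⌋ = 3 → D; lat ⌊11.4939/10⌋ = 1 → B.
Square: lon ⌊8.5550/2⌋ = 4; lat ⌊1.4939/1⌋ = 1.
Subsquare: lon ⌊0.5550/0.0833333⌋ = 6 → g; lat ⌊0.4939/0.0416667⌋ = 11 → l.

DB41gl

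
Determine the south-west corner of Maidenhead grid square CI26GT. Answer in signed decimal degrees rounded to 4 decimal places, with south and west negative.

Field C=2, I=8: +2·20° lon, +8·10° lat → SW at lon -140°, lat -10°.
Square 2, 6: +2·2° lon, +6·1° lat → SW at lon -136°, lat -4°.
Subsquare g=6, t=19: +6·0.0833333° lon, +19·0.0416667° lat → SW at lon -135.5°, lat -3.20833°.
latitude -3.2083, longitude -135.5000.

-3.2083, -135.5000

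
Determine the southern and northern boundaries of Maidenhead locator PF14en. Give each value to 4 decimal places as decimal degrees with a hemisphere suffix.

Field P=15, F=5: +15·20° lon, +5·10° lat → SW at lon 120°, lat -40°.
Square 1, 4: +1·2° lon, +4·1° lat → SW at lon 122°, lat -36°.
Subsquare e=4, n=13: +4·0.0833333° lon, +13·0.0416667° lat → SW at lon 122.333°, lat -35.4583°.
Cell spans 0.0833333° lon × 0.0416667° lat.
south 35.4583° S, north 35.4167° S.

35.4583° S, 35.4167° S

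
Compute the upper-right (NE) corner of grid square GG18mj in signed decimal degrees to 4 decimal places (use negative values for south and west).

Field G=6, G=6: +6·20° lon, +6·10° lat → SW at lon -60°, lat -30°.
Square 1, 8: +1·2° lon, +8·1° lat → SW at lon -58°, lat -22°.
Subsquare m=12, j=9: +12·0.0833333° lon, +9·0.0416667° lat → SW at lon -57°, lat -21.625°.
Cell spans 0.0833333° lon × 0.0416667° lat. NE corner is SW corner plus one full cell.
latitude -21.5833, longitude -56.9167.

-21.5833, -56.9167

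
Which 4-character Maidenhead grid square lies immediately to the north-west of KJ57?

Longitude square 5; −1 → 4.
Latitude square 7; +1 → 8.

KJ48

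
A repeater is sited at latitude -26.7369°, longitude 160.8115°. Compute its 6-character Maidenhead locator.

Offset from 180°W / 90°S: lon 340.8115°, lat 63.2631°.
Field: 340.8115/20 → 17 → R, 63.2631/10 → 6 → G; chars RG.
Square: 0.8115/2 → 0, 3.2631/1 → 3; chars 03.
Subsquare: 0.8115/0.0833333 → 9 → j, 0.2631/0.0416667 → 6 → g; chars jg.

RG03jg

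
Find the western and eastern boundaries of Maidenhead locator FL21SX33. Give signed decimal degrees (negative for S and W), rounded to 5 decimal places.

Field F=5, L=11: +5·20° lon, +11·10° lat → SW at lon -80°, lat 20°.
Square 2, 1: +2·2° lon, +1·1° lat → SW at lon -76°, lat 21°.
Subsquare s=18, x=23: +18·0.0833333° lon, +23·0.0416667° lat → SW at lon -74.5°, lat 21.9583°.
Extended square 3, 3: +3·0.00833333° lon, +3·0.00416667° lat → SW at lon -74.475°, lat 21.9708°.
Cell spans 0.00833333° lon × 0.00416667° lat.
west -74.47500, east -74.46667.

-74.47500, -74.46667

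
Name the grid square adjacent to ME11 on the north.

ME12

Latitude square 1; +1 → 2.
The longitude characters are unchanged.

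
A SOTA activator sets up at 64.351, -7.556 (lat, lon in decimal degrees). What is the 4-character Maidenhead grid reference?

Shift to the Maidenhead origin (180°W, 90°S): lon 172.44, lat 154.35.
Field: lon ⌊172.44/20⌋ = 8 → I; lat ⌊154.35/10⌋ = 15 → P.
Square: lon ⌊12.44/2⌋ = 6; lat ⌊4.35/1⌋ = 4.

IP64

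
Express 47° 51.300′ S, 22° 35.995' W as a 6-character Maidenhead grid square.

HE82qd

Shift to the Maidenhead origin (180°W, 90°S): lon 157.4001, lat 42.1450.
Field (20°×10°, letters A–R): lon ⌊157.4001/20⌋ = 7 → H; lat ⌊42.1450/10⌋ = 4 → E.
Square (2°×1°, digits 0–9): lon ⌊17.4001/2⌋ = 8; lat ⌊2.1450/1⌋ = 2.
Subsquare (5′×2.5′, letters a–x): lon ⌊1.4001/0.0833333⌋ = 16 → q; lat ⌊0.1450/0.0416667⌋ = 3 → d.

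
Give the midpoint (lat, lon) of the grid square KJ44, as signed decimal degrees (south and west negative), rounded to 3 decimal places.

4.500, 29.000

Field K=10, J=9: +10·20° lon, +9·10° lat → SW at lon 20°, lat 0°.
Square 4, 4: +4·2° lon, +4·1° lat → SW at lon 28°, lat 4°.
Cell spans 2° lon × 1° lat. Centre is SW corner plus half of each.
latitude 4.500, longitude 29.000.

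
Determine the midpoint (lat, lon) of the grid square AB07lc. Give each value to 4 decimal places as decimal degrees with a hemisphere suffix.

72.8958° S, 179.0417° W

Field A=0, B=1: +0·20° lon, +1·10° lat → SW at lon -180°, lat -80°.
Square 0, 7: +0·2° lon, +7·1° lat → SW at lon -180°, lat -73°.
Subsquare l=11, c=2: +11·0.0833333° lon, +2·0.0416667° lat → SW at lon -179.083°, lat -72.9167°.
Cell spans 0.0833333° lon × 0.0416667° lat. Centre is SW corner plus half of each.
latitude 72.8958° S, longitude 179.0417° W.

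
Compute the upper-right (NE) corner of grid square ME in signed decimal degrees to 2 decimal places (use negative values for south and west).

Field M=12, E=4: +12·20° lon, +4·10° lat → SW at lon 60°, lat -50°.
Cell spans 20° lon × 10° lat. NE corner is SW corner plus one full cell.
latitude -40.00, longitude 80.00.

-40.00, 80.00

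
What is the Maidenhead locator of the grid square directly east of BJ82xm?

BJ92am

Longitude subsquare x = 23; +1 → 24, wraps to 0 = a, carry into square.
Longitude square 8; +1 → 9.
The latitude characters are unchanged.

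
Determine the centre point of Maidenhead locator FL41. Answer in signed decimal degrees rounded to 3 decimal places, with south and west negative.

21.500, -71.000

Field F=5, L=11: +5·20° lon, +11·10° lat → SW at lon -80°, lat 20°.
Square 4, 1: +4·2° lon, +1·1° lat → SW at lon -72°, lat 21°.
Cell spans 2° lon × 1° lat. Centre is SW corner plus half of each.
latitude 21.500, longitude -71.000.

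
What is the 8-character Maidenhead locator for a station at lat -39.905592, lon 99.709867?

Shift to the Maidenhead origin (180°W, 90°S): lon 279.70987, lat 50.09441.
Field (20°×10°, letters A–R): lon ⌊279.70987/20⌋ = 13 → N; lat ⌊50.09441/10⌋ = 5 → F.
Square (2°×1°, digits 0–9): lon ⌊19.70987/2⌋ = 9; lat ⌊0.09441/1⌋ = 0.
Subsquare (5′×2.5′, letters a–x): lon ⌊1.70987/0.0833333⌋ = 20 → u; lat ⌊0.09441/0.0416667⌋ = 2 → c.
Extended square (30″×15″, digits 0–9): lon ⌊0.04320/0.00833333⌋ = 5; lat ⌊0.01107/0.00416667⌋ = 2.

NF90uc52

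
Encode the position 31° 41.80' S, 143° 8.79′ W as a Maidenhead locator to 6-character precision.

BF88kh

Shift to the Maidenhead origin (180°W, 90°S): lon 36.8535, lat 58.3033.
Field: lon ⌊36.8535/20⌋ = 1 → B; lat ⌊58.3033/10⌋ = 5 → F.
Square: lon ⌊16.8535/2⌋ = 8; lat ⌊8.3033/1⌋ = 8.
Subsquare: lon ⌊0.8535/0.0833333⌋ = 10 → k; lat ⌊0.3033/0.0416667⌋ = 7 → h.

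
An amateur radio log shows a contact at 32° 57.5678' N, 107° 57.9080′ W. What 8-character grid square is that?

DM62ax40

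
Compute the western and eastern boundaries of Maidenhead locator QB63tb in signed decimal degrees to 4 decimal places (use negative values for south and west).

Field Q=16, B=1: +16·20° lon, +1·10° lat → SW at lon 140°, lat -80°.
Square 6, 3: +6·2° lon, +3·1° lat → SW at lon 152°, lat -77°.
Subsquare t=19, b=1: +19·0.0833333° lon, +1·0.0416667° lat → SW at lon 153.583°, lat -76.9583°.
Cell spans 0.0833333° lon × 0.0416667° lat.
west 153.5833, east 153.6667.

153.5833, 153.6667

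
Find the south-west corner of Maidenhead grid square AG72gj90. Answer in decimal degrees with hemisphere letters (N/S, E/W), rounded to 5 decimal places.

27.62500° S, 165.42500° W

Field A=0, G=6: +0·20° lon, +6·10° lat → SW at lon -180°, lat -30°.
Square 7, 2: +7·2° lon, +2·1° lat → SW at lon -166°, lat -28°.
Subsquare g=6, j=9: +6·0.0833333° lon, +9·0.0416667° lat → SW at lon -165.5°, lat -27.625°.
Extended square 9, 0: +9·0.00833333° lon, +0·0.00416667° lat → SW at lon -165.425°, lat -27.625°.
latitude 27.62500° S, longitude 165.42500° W.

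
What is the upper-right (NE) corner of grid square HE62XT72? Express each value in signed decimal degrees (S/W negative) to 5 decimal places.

-47.19583, -26.01667

Field H=7, E=4: +7·20° lon, +4·10° lat → SW at lon -40°, lat -50°.
Square 6, 2: +6·2° lon, +2·1° lat → SW at lon -28°, lat -48°.
Subsquare x=23, t=19: +23·0.0833333° lon, +19·0.0416667° lat → SW at lon -26.0833°, lat -47.2083°.
Extended square 7, 2: +7·0.00833333° lon, +2·0.00416667° lat → SW at lon -26.025°, lat -47.2°.
Cell spans 0.00833333° lon × 0.00416667° lat. NE corner is SW corner plus one full cell.
latitude -47.19583, longitude -26.01667.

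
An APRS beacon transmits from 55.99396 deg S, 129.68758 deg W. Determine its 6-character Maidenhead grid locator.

CD54da

Add 180° to longitude and 90° to latitude: 50.3124, 34.0060.
Field (20°×10°, letters A–R): 50.3124/20 → 2 → C, 34.0060/10 → 3 → D; chars CD.
Square (2°×1°, digits 0–9): 10.3124/2 → 5, 4.0060/1 → 4; chars 54.
Subsquare (5′×2.5′, letters a–x): 0.3124/0.0833333 → 3 → d, 0.0060/0.0416667 → 0 → a; chars da.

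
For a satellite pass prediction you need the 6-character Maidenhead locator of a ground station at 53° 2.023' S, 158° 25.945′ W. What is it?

BD06sx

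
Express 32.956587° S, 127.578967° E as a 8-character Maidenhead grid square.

PF37sb90

Offset from 180°W / 90°S: lon 307.57897°, lat 57.04341°.
Field (20°×10°, letters A–R): lon ⌊307.57897/20⌋ = 15 → P; lat ⌊57.04341/10⌋ = 5 → F.
Square (2°×1°, digits 0–9): lon ⌊7.57897/2⌋ = 3; lat ⌊7.04341/1⌋ = 7.
Subsquare (5′×2.5′, letters a–x): lon ⌊1.57897/0.0833333⌋ = 18 → s; lat ⌊0.04341/0.0416667⌋ = 1 → b.
Extended square (30″×15″, digits 0–9): lon ⌊0.07897/0.00833333⌋ = 9; lat ⌊0.00175/0.00416667⌋ = 0.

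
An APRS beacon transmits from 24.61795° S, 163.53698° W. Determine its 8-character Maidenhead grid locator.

AG85fj51

Shift to the Maidenhead origin (180°W, 90°S): lon 16.46302, lat 65.38205.
Field: 16.46302/20 → 0 → A, 65.38205/10 → 6 → G; chars AG.
Square: 16.46302/2 → 8, 5.38205/1 → 5; chars 85.
Subsquare: 0.46302/0.0833333 → 5 → f, 0.38205/0.0416667 → 9 → j; chars fj.
Extended square: 0.04635/0.00833333 → 5, 0.00705/0.00416667 → 1; chars 51.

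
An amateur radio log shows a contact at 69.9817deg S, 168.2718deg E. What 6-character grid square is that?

RC40da

Shift to the Maidenhead origin (180°W, 90°S): lon 348.2718, lat 20.0183.
Field: lon ⌊348.2718/20⌋ = 17 → R; lat ⌊20.0183/10⌋ = 2 → C.
Square: lon ⌊8.2718/2⌋ = 4; lat ⌊0.0183/1⌋ = 0.
Subsquare: lon ⌊0.2718/0.0833333⌋ = 3 → d; lat ⌊0.0183/0.0416667⌋ = 0 → a.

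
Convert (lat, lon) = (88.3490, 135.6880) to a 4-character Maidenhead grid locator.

Add 180° to longitude and 90° to latitude: 315.69, 178.35.
Field: lon ⌊315.69/20⌋ = 15 → P; lat ⌊178.35/10⌋ = 17 → R.
Square: lon ⌊15.69/2⌋ = 7; lat ⌊8.35/1⌋ = 8.

PR78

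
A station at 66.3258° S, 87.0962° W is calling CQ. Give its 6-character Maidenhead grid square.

EC63kq

Add 180° to longitude and 90° to latitude: 92.9038, 23.6742.
Field: lon ⌊92.9038/20⌋ = 4 → E; lat ⌊23.6742/10⌋ = 2 → C.
Square: lon ⌊12.9038/2⌋ = 6; lat ⌊3.6742/1⌋ = 3.
Subsquare: lon ⌊0.9038/0.0833333⌋ = 10 → k; lat ⌊0.6742/0.0416667⌋ = 16 → q.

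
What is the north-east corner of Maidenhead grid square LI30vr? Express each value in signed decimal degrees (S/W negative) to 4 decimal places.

Field L=11, I=8: +11·20° lon, +8·10° lat → SW at lon 40°, lat -10°.
Square 3, 0: +3·2° lon, +0·1° lat → SW at lon 46°, lat -10°.
Subsquare v=21, r=17: +21·0.0833333° lon, +17·0.0416667° lat → SW at lon 47.75°, lat -9.29167°.
Cell spans 0.0833333° lon × 0.0416667° lat. NE corner is SW corner plus one full cell.
latitude -9.2500, longitude 47.8333.

-9.2500, 47.8333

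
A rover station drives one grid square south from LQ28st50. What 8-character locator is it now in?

Latitude extended square 0; −1 → -1, wraps to 9, carry into subsquare.
Latitude subsquare t = 19; −1 → 18 = s.
The longitude characters are unchanged.

LQ28ss59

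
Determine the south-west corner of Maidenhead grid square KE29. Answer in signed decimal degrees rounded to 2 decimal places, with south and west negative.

-41.00, 24.00

Field K=10, E=4: +10·20° lon, +4·10° lat → SW at lon 20°, lat -50°.
Square 2, 9: +2·2° lon, +9·1° lat → SW at lon 24°, lat -41°.
latitude -41.00, longitude 24.00.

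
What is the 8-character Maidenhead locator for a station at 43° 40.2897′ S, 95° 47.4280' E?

Add 180° to longitude and 90° to latitude: 275.79047, 46.32850.
Field: lon ⌊275.79047/20⌋ = 13 → N; lat ⌊46.32850/10⌋ = 4 → E.
Square: lon ⌊15.79047/2⌋ = 7; lat ⌊6.32850/1⌋ = 6.
Subsquare: lon ⌊1.79047/0.0833333⌋ = 21 → v; lat ⌊0.32850/0.0416667⌋ = 7 → h.
Extended square: lon ⌊0.04047/0.00833333⌋ = 4; lat ⌊0.03684/0.00416667⌋ = 8.

NE76vh48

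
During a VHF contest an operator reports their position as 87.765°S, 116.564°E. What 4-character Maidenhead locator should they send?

OA82

Offset from 180°W / 90°S: lon 296.56°, lat 2.23°.
Field (20°×10°, letters A–R): 296.56/20 → 14 → O, 2.23/10 → 0 → A; chars OA.
Square (2°×1°, digits 0–9): 16.56/2 → 8, 2.23/1 → 2; chars 82.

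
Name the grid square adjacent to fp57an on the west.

Longitude subsquare a = 0; −1 → -1, wraps to 23 = x, carry into square.
Longitude square 5; −1 → 4.
The latitude characters are unchanged.

FP47xn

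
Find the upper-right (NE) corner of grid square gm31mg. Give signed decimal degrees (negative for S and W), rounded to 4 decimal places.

31.2917, -52.9167

Field G=6, M=12: +6·20° lon, +12·10° lat → SW at lon -60°, lat 30°.
Square 3, 1: +3·2° lon, +1·1° lat → SW at lon -54°, lat 31°.
Subsquare m=12, g=6: +12·0.0833333° lon, +6·0.0416667° lat → SW at lon -53°, lat 31.25°.
Cell spans 0.0833333° lon × 0.0416667° lat. NE corner is SW corner plus one full cell.
latitude 31.2917, longitude -52.9167.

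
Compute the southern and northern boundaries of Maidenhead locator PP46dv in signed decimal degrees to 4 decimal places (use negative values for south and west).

Field P=15, P=15: +15·20° lon, +15·10° lat → SW at lon 120°, lat 60°.
Square 4, 6: +4·2° lon, +6·1° lat → SW at lon 128°, lat 66°.
Subsquare d=3, v=21: +3·0.0833333° lon, +21·0.0416667° lat → SW at lon 128.25°, lat 66.875°.
Cell spans 0.0833333° lon × 0.0416667° lat.
south 66.8750, north 66.9167.

66.8750, 66.9167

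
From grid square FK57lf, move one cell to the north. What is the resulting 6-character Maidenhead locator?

Latitude subsquare f = 5; +1 → 6 = g.
The longitude characters are unchanged.

FK57lg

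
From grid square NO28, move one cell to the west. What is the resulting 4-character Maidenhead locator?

Longitude square 2; −1 → 1.
The latitude characters are unchanged.

NO18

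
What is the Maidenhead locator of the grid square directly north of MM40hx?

MM41ha

Latitude subsquare x = 23; +1 → 24, wraps to 0 = a, carry into square.
Latitude square 0; +1 → 1.
The longitude characters are unchanged.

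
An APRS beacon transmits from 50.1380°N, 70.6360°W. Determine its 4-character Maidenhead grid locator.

FO40

Offset from 180°W / 90°S: lon 109.36°, lat 140.14°.
Field: 109.36/20 → 5 → F, 140.14/10 → 14 → O; chars FO.
Square: 9.36/2 → 4, 0.14/1 → 0; chars 40.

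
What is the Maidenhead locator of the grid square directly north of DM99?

DN90

Latitude square 9; +1 → 10, wraps to 0, carry into field.
Latitude field M = 12; +1 → 13 = N.
The longitude characters are unchanged.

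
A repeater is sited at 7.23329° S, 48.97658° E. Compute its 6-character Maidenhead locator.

LI42ls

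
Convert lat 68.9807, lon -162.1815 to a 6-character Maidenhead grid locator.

Add 180° to longitude and 90° to latitude: 17.8185, 158.9807.
Field: lon ⌊17.8185/20⌋ = 0 → A; lat ⌊158.9807/10⌋ = 15 → P.
Square: lon ⌊17.8185/2⌋ = 8; lat ⌊8.9807/1⌋ = 8.
Subsquare: lon ⌊1.8185/0.0833333⌋ = 21 → v; lat ⌊0.9807/0.0416667⌋ = 23 → x.

AP88vx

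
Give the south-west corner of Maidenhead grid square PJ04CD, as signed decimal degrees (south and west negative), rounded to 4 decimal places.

4.1250, 120.1667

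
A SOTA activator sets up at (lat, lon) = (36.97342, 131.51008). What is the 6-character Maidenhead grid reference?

Add 180° to longitude and 90° to latitude: 311.5101, 126.9734.
Field: lon ⌊311.5101/20⌋ = 15 → P; lat ⌊126.9734/10⌋ = 12 → M.
Square: lon ⌊11.5101/2⌋ = 5; lat ⌊6.9734/1⌋ = 6.
Subsquare: lon ⌊1.5101/0.0833333⌋ = 18 → s; lat ⌊0.9734/0.0416667⌋ = 23 → x.

PM56sx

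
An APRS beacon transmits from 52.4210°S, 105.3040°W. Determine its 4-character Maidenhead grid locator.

Offset from 180°W / 90°S: lon 74.70°, lat 37.58°.
Field: lon ⌊74.70/20⌋ = 3 → D; lat ⌊37.58/10⌋ = 3 → D.
Square: lon ⌊14.70/2⌋ = 7; lat ⌊7.58/1⌋ = 7.

DD77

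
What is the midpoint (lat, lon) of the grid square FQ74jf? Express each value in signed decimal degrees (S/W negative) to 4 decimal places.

Field F=5, Q=16: +5·20° lon, +16·10° lat → SW at lon -80°, lat 70°.
Square 7, 4: +7·2° lon, +4·1° lat → SW at lon -66°, lat 74°.
Subsquare j=9, f=5: +9·0.0833333° lon, +5·0.0416667° lat → SW at lon -65.25°, lat 74.2083°.
Cell spans 0.0833333° lon × 0.0416667° lat. Centre is SW corner plus half of each.
latitude 74.2292, longitude -65.2083.

74.2292, -65.2083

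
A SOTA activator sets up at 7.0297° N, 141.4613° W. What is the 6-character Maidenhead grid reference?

BJ97ga

Shift to the Maidenhead origin (180°W, 90°S): lon 38.5387, lat 97.0297.
Field: lon ⌊38.5387/20⌋ = 1 → B; lat ⌊97.0297/10⌋ = 9 → J.
Square: lon ⌊18.5387/2⌋ = 9; lat ⌊7.0297/1⌋ = 7.
Subsquare: lon ⌊0.5387/0.0833333⌋ = 6 → g; lat ⌊0.0297/0.0416667⌋ = 0 → a.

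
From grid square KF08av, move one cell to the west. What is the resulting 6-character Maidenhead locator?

Longitude subsquare a = 0; −1 → -1, wraps to 23 = x, carry into square.
Longitude square 0; −1 → -1, wraps to 9, carry into field.
Longitude field K = 10; −1 → 9 = J.
The latitude characters are unchanged.

JF98xv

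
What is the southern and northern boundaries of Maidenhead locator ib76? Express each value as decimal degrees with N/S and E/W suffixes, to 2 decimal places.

74.00° S, 73.00° S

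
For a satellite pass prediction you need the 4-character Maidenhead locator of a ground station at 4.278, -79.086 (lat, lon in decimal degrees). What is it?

FJ04

Offset from 180°W / 90°S: lon 100.91°, lat 94.28°.
Field: 100.91/20 → 5 → F, 94.28/10 → 9 → J; chars FJ.
Square: 0.91/2 → 0, 4.28/1 → 4; chars 04.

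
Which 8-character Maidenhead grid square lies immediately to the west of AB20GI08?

Longitude extended square 0; −1 → -1, wraps to 9, carry into subsquare.
Longitude subsquare g = 6; −1 → 5 = f.
The latitude characters are unchanged.

AB20fi98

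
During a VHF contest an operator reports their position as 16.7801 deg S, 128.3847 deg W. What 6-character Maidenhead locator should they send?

Add 180° to longitude and 90° to latitude: 51.6153, 73.2199.
Field: 51.6153/20 → 2 → C, 73.2199/10 → 7 → H; chars CH.
Square: 11.6153/2 → 5, 3.2199/1 → 3; chars 53.
Subsquare: 1.6153/0.0833333 → 19 → t, 0.2199/0.0416667 → 5 → f; chars tf.

CH53tf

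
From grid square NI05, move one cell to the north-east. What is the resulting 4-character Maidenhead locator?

NI16

Longitude square 0; +1 → 1.
Latitude square 5; +1 → 6.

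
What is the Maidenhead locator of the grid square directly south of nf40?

NE49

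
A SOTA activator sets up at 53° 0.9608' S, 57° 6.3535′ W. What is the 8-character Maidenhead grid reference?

Add 180° to longitude and 90° to latitude: 122.89411, 36.98399.
Field: lon ⌊122.89411/20⌋ = 6 → G; lat ⌊36.98399/10⌋ = 3 → D.
Square: lon ⌊2.89411/2⌋ = 1; lat ⌊6.98399/1⌋ = 6.
Subsquare: lon ⌊0.89411/0.0833333⌋ = 10 → k; lat ⌊0.98399/0.0416667⌋ = 23 → x.
Extended square: lon ⌊0.06078/0.00833333⌋ = 7; lat ⌊0.02565/0.00416667⌋ = 6.

GD16kx76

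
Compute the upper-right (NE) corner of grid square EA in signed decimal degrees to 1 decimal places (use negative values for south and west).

Field E=4, A=0: +4·20° lon, +0·10° lat → SW at lon -100°, lat -90°.
Cell spans 20° lon × 10° lat. NE corner is SW corner plus one full cell.
latitude -80.0, longitude -80.0.

-80.0, -80.0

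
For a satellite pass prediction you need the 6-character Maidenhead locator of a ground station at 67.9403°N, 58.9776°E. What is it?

LP97lw

Offset from 180°W / 90°S: lon 238.9776°, lat 157.9403°.
Field: 238.9776/20 → 11 → L, 157.9403/10 → 15 → P; chars LP.
Square: 18.9776/2 → 9, 7.9403/1 → 7; chars 97.
Subsquare: 0.9776/0.0833333 → 11 → l, 0.9403/0.0416667 → 22 → w; chars lw.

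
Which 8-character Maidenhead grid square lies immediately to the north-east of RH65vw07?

RH65vw18

Longitude extended square 0; +1 → 1.
Latitude extended square 7; +1 → 8.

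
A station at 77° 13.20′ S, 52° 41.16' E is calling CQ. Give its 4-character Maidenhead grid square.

Shift to the Maidenhead origin (180°W, 90°S): lon 232.69, lat 12.78.
Field (20°×10°, letters A–R): lon ⌊232.69/20⌋ = 11 → L; lat ⌊12.78/10⌋ = 1 → B.
Square (2°×1°, digits 0–9): lon ⌊12.69/2⌋ = 6; lat ⌊2.78/1⌋ = 2.

LB62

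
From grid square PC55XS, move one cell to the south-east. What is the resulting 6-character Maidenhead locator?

PC65ar

Longitude subsquare x = 23; +1 → 24, wraps to 0 = a, carry into square.
Longitude square 5; +1 → 6.
Latitude subsquare s = 18; −1 → 17 = r.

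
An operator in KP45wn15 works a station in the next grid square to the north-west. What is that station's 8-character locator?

KP45wn06

Longitude extended square 1; −1 → 0.
Latitude extended square 5; +1 → 6.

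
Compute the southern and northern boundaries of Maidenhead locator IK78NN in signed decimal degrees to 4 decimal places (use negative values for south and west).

18.5417, 18.5833

Field I=8, K=10: +8·20° lon, +10·10° lat → SW at lon -20°, lat 10°.
Square 7, 8: +7·2° lon, +8·1° lat → SW at lon -6°, lat 18°.
Subsquare n=13, n=13: +13·0.0833333° lon, +13·0.0416667° lat → SW at lon -4.91667°, lat 18.5417°.
Cell spans 0.0833333° lon × 0.0416667° lat.
south 18.5417, north 18.5833.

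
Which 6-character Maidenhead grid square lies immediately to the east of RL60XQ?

RL70aq

Longitude subsquare x = 23; +1 → 24, wraps to 0 = a, carry into square.
Longitude square 6; +1 → 7.
The latitude characters are unchanged.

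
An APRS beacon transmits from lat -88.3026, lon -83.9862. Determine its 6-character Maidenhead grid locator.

EA81aq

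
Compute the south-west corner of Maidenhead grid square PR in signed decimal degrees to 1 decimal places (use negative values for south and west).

80.0, 120.0

Field P=15, R=17: +15·20° lon, +17·10° lat → SW at lon 120°, lat 80°.
latitude 80.0, longitude 120.0.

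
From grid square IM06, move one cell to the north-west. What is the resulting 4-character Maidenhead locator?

Longitude square 0; −1 → -1, wraps to 9, carry into field.
Longitude field I = 8; −1 → 7 = H.
Latitude square 6; +1 → 7.

HM97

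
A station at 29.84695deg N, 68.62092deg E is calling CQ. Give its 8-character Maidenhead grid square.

Add 180° to longitude and 90° to latitude: 248.62092, 119.84695.
Field (20°×10°, letters A–R): lon ⌊248.62092/20⌋ = 12 → M; lat ⌊119.84695/10⌋ = 11 → L.
Square (2°×1°, digits 0–9): lon ⌊8.62092/2⌋ = 4; lat ⌊9.84695/1⌋ = 9.
Subsquare (5′×2.5′, letters a–x): lon ⌊0.62092/0.0833333⌋ = 7 → h; lat ⌊0.84695/0.0416667⌋ = 20 → u.
Extended square (30″×15″, digits 0–9): lon ⌊0.03759/0.00833333⌋ = 4; lat ⌊0.01362/0.00416667⌋ = 3.

ML49hu43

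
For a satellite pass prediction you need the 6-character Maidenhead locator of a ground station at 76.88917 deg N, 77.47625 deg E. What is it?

Add 180° to longitude and 90° to latitude: 257.4762, 166.8892.
Field: 257.4762/20 → 12 → M, 166.8892/10 → 16 → Q; chars MQ.
Square: 17.4762/2 → 8, 6.8892/1 → 6; chars 86.
Subsquare: 1.4762/0.0833333 → 17 → r, 0.8892/0.0416667 → 21 → v; chars rv.

MQ86rv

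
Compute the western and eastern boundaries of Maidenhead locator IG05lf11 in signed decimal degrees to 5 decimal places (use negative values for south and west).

Field I=8, G=6: +8·20° lon, +6·10° lat → SW at lon -20°, lat -30°.
Square 0, 5: +0·2° lon, +5·1° lat → SW at lon -20°, lat -25°.
Subsquare l=11, f=5: +11·0.0833333° lon, +5·0.0416667° lat → SW at lon -19.0833°, lat -24.7917°.
Extended square 1, 1: +1·0.00833333° lon, +1·0.00416667° lat → SW at lon -19.075°, lat -24.7875°.
Cell spans 0.00833333° lon × 0.00416667° lat.
west -19.07500, east -19.06667.

-19.07500, -19.06667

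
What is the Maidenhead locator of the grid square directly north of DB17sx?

DB18sa

Latitude subsquare x = 23; +1 → 24, wraps to 0 = a, carry into square.
Latitude square 7; +1 → 8.
The longitude characters are unchanged.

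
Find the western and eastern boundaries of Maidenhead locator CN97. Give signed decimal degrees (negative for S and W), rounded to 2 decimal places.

-122.00, -120.00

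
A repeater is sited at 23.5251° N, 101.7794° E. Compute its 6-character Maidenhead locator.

OL03vm

Offset from 180°W / 90°S: lon 281.7794°, lat 113.5251°.
Field: lon ⌊281.7794/20⌋ = 14 → O; lat ⌊113.5251/10⌋ = 11 → L.
Square: lon ⌊1.7794/2⌋ = 0; lat ⌊3.5251/1⌋ = 3.
Subsquare: lon ⌊1.7794/0.0833333⌋ = 21 → v; lat ⌊0.5251/0.0416667⌋ = 12 → m.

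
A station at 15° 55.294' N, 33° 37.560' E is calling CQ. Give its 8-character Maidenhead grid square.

KK65tw51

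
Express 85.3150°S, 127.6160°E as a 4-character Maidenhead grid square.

Offset from 180°W / 90°S: lon 307.62°, lat 4.69°.
Field: lon ⌊307.62/20⌋ = 15 → P; lat ⌊4.69/10⌋ = 0 → A.
Square: lon ⌊7.62/2⌋ = 3; lat ⌊4.69/1⌋ = 4.

PA34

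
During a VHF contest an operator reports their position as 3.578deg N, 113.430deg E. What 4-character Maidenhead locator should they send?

OJ63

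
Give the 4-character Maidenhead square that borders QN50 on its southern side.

Latitude square 0; −1 → -1, wraps to 9, carry into field.
Latitude field N = 13; −1 → 12 = M.
The longitude characters are unchanged.

QM59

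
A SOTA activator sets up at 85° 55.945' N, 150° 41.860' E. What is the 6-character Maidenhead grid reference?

Shift to the Maidenhead origin (180°W, 90°S): lon 330.6977, lat 175.9324.
Field: 330.6977/20 → 16 → Q, 175.9324/10 → 17 → R; chars QR.
Square: 10.6977/2 → 5, 5.9324/1 → 5; chars 55.
Subsquare: 0.6977/0.0833333 → 8 → i, 0.9324/0.0416667 → 22 → w; chars iw.

QR55iw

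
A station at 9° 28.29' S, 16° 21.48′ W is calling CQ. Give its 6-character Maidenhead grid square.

Shift to the Maidenhead origin (180°W, 90°S): lon 163.6420, lat 80.5285.
Field (20°×10°, letters A–R): 163.6420/20 → 8 → I, 80.5285/10 → 8 → I; chars II.
Square (2°×1°, digits 0–9): 3.6420/2 → 1, 0.5285/1 → 0; chars 10.
Subsquare (5′×2.5′, letters a–x): 1.6420/0.0833333 → 19 → t, 0.5285/0.0416667 → 12 → m; chars tm.

II10tm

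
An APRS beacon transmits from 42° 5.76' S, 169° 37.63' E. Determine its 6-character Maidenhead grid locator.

Add 180° to longitude and 90° to latitude: 349.6272, 47.9040.
Field: lon ⌊349.6272/20⌋ = 17 → R; lat ⌊47.9040/10⌋ = 4 → E.
Square: lon ⌊9.6272/2⌋ = 4; lat ⌊7.9040/1⌋ = 7.
Subsquare: lon ⌊1.6272/0.0833333⌋ = 19 → t; lat ⌊0.9040/0.0416667⌋ = 21 → v.

RE47tv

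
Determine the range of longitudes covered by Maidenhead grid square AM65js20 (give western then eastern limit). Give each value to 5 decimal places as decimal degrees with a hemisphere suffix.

Field A=0, M=12: +0·20° lon, +12·10° lat → SW at lon -180°, lat 30°.
Square 6, 5: +6·2° lon, +5·1° lat → SW at lon -168°, lat 35°.
Subsquare j=9, s=18: +9·0.0833333° lon, +18·0.0416667° lat → SW at lon -167.25°, lat 35.75°.
Extended square 2, 0: +2·0.00833333° lon, +0·0.00416667° lat → SW at lon -167.233°, lat 35.75°.
Cell spans 0.00833333° lon × 0.00416667° lat.
west 167.23333° W, east 167.22500° W.

167.23333° W, 167.22500° W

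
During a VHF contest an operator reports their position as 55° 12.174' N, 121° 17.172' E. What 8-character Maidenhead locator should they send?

Shift to the Maidenhead origin (180°W, 90°S): lon 301.28620, lat 145.20290.
Field (20°×10°, letters A–R): lon ⌊301.28620/20⌋ = 15 → P; lat ⌊145.20290/10⌋ = 14 → O.
Square (2°×1°, digits 0–9): lon ⌊1.28620/2⌋ = 0; lat ⌊5.20290/1⌋ = 5.
Subsquare (5′×2.5′, letters a–x): lon ⌊1.28620/0.0833333⌋ = 15 → p; lat ⌊0.20290/0.0416667⌋ = 4 → e.
Extended square (30″×15″, digits 0–9): lon ⌊0.03620/0.00833333⌋ = 4; lat ⌊0.03623/0.00416667⌋ = 8.

PO05pe48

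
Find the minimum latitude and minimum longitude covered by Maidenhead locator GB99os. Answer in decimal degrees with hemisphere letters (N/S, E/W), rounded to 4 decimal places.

70.2500° S, 40.8333° W

Field G=6, B=1: +6·20° lon, +1·10° lat → SW at lon -60°, lat -80°.
Square 9, 9: +9·2° lon, +9·1° lat → SW at lon -42°, lat -71°.
Subsquare o=14, s=18: +14·0.0833333° lon, +18·0.0416667° lat → SW at lon -40.8333°, lat -70.25°.
latitude 70.2500° S, longitude 40.8333° W.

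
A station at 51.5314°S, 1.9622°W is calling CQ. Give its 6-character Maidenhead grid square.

Add 180° to longitude and 90° to latitude: 178.0378, 38.4686.
Field: lon ⌊178.0378/20⌋ = 8 → I; lat ⌊38.4686/10⌋ = 3 → D.
Square: lon ⌊18.0378/2⌋ = 9; lat ⌊8.4686/1⌋ = 8.
Subsquare: lon ⌊0.0378/0.0833333⌋ = 0 → a; lat ⌊0.4686/0.0416667⌋ = 11 → l.

ID98al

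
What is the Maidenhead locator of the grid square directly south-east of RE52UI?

RE52vh

Longitude subsquare u = 20; +1 → 21 = v.
Latitude subsquare i = 8; −1 → 7 = h.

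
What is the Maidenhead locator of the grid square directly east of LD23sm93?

LD23tm03

Longitude extended square 9; +1 → 10, wraps to 0, carry into subsquare.
Longitude subsquare s = 18; +1 → 19 = t.
The latitude characters are unchanged.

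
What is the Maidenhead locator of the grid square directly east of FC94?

Longitude square 9; +1 → 10, wraps to 0, carry into field.
Longitude field F = 5; +1 → 6 = G.
The latitude characters are unchanged.

GC04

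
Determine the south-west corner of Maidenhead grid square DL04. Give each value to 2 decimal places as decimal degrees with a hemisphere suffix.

Field D=3, L=11: +3·20° lon, +11·10° lat → SW at lon -120°, lat 20°.
Square 0, 4: +0·2° lon, +4·1° lat → SW at lon -120°, lat 24°.
latitude 24.00° N, longitude 120.00° W.

24.00° N, 120.00° W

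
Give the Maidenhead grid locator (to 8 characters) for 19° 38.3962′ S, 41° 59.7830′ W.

GH90ai06

Shift to the Maidenhead origin (180°W, 90°S): lon 138.00362, lat 70.36006.
Field: lon ⌊138.00362/20⌋ = 6 → G; lat ⌊70.36006/10⌋ = 7 → H.
Square: lon ⌊18.00362/2⌋ = 9; lat ⌊0.36006/1⌋ = 0.
Subsquare: lon ⌊0.00362/0.0833333⌋ = 0 → a; lat ⌊0.36006/0.0416667⌋ = 8 → i.
Extended square: lon ⌊0.00362/0.00833333⌋ = 0; lat ⌊0.02673/0.00416667⌋ = 6.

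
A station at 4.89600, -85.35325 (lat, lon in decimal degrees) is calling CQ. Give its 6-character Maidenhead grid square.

EJ74hv

Shift to the Maidenhead origin (180°W, 90°S): lon 94.6467, lat 94.8960.
Field: 94.6467/20 → 4 → E, 94.8960/10 → 9 → J; chars EJ.
Square: 14.6467/2 → 7, 4.8960/1 → 4; chars 74.
Subsquare: 0.6467/0.0833333 → 7 → h, 0.8960/0.0416667 → 21 → v; chars hv.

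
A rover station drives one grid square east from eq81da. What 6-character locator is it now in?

EQ81ea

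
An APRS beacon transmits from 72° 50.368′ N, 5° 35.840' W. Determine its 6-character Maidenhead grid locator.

Offset from 180°W / 90°S: lon 174.4027°, lat 162.8395°.
Field (20°×10°, letters A–R): 174.4027/20 → 8 → I, 162.8395/10 → 16 → Q; chars IQ.
Square (2°×1°, digits 0–9): 14.4027/2 → 7, 2.8395/1 → 2; chars 72.
Subsquare (5′×2.5′, letters a–x): 0.4027/0.0833333 → 4 → e, 0.8395/0.0416667 → 20 → u; chars eu.

IQ72eu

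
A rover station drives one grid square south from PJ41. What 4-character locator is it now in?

PJ40

Latitude square 1; −1 → 0.
The longitude characters are unchanged.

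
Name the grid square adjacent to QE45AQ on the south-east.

QE45bp

Longitude subsquare a = 0; +1 → 1 = b.
Latitude subsquare q = 16; −1 → 15 = p.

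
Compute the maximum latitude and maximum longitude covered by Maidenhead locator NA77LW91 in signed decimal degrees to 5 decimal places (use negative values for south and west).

Field N=13, A=0: +13·20° lon, +0·10° lat → SW at lon 80°, lat -90°.
Square 7, 7: +7·2° lon, +7·1° lat → SW at lon 94°, lat -83°.
Subsquare l=11, w=22: +11·0.0833333° lon, +22·0.0416667° lat → SW at lon 94.9167°, lat -82.0833°.
Extended square 9, 1: +9·0.00833333° lon, +1·0.00416667° lat → SW at lon 94.9917°, lat -82.0792°.
Cell spans 0.00833333° lon × 0.00416667° lat. NE corner is SW corner plus one full cell.
latitude -82.07500, longitude 95.00000.

-82.07500, 95.00000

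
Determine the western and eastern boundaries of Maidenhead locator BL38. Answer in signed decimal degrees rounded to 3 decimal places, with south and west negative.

-154.000, -152.000

Field B=1, L=11: +1·20° lon, +11·10° lat → SW at lon -160°, lat 20°.
Square 3, 8: +3·2° lon, +8·1° lat → SW at lon -154°, lat 28°.
Cell spans 2° lon × 1° lat.
west -154.000, east -152.000.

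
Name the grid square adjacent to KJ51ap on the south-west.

KJ41xo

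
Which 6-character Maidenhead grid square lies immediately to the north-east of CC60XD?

Longitude subsquare x = 23; +1 → 24, wraps to 0 = a, carry into square.
Longitude square 6; +1 → 7.
Latitude subsquare d = 3; +1 → 4 = e.

CC70ae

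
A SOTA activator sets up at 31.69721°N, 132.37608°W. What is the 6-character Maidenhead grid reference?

Add 180° to longitude and 90° to latitude: 47.6239, 121.6972.
Field (20°×10°, letters A–R): lon ⌊47.6239/20⌋ = 2 → C; lat ⌊121.6972/10⌋ = 12 → M.
Square (2°×1°, digits 0–9): lon ⌊7.6239/2⌋ = 3; lat ⌊1.6972/1⌋ = 1.
Subsquare (5′×2.5′, letters a–x): lon ⌊1.6239/0.0833333⌋ = 19 → t; lat ⌊0.6972/0.0416667⌋ = 16 → q.

CM31tq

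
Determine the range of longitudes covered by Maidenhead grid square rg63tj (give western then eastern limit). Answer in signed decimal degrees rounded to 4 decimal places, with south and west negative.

Field R=17, G=6: +17·20° lon, +6·10° lat → SW at lon 160°, lat -30°.
Square 6, 3: +6·2° lon, +3·1° lat → SW at lon 172°, lat -27°.
Subsquare t=19, j=9: +19·0.0833333° lon, +9·0.0416667° lat → SW at lon 173.583°, lat -26.625°.
Cell spans 0.0833333° lon × 0.0416667° lat.
west 173.5833, east 173.6667.

173.5833, 173.6667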